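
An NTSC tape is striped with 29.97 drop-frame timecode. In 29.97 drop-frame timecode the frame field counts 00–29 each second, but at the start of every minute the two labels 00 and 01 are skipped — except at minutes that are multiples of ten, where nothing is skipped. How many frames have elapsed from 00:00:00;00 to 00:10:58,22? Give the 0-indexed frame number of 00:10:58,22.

19744

Complete 10-minute blocks: 1, each 17982 frames → 17982.
Remaining 0 whole minutes in the current block: 0 frames.
Within the current minute: 58 × 30 + 22 = 1762. Total = 17982 + 0 + 1762 = 19744.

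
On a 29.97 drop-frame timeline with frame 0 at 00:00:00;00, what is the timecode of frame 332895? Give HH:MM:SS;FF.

Ten DF minutes hold 17982 frames, so frame 332895 lies in block 18 (frames 323676–341657) with 9219 frames into that block.
The block's first minute is 1800 frames and the rest 1798 each; 9219 frames reaches minute 5, so 18 × 18 + 5 × 2 = 334 labels have been skipped so far.
Adding those back, label number 332895 + 334 = 333229 at 30 labels/s is 11107 s + 19 f = 3 h 5 min 7 s frame 19, i.e. 03:05:07;19.

03:05:07;19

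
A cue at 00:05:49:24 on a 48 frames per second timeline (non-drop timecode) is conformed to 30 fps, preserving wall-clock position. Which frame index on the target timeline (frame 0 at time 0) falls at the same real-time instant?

Source frame index: (0×3600 + 5×60 + 49) × 48 + 24 = 16776.
Real time: 16776 / (48) = 699/2 s.
Target frame: (699/2) × (30) = 10485.

frame 10485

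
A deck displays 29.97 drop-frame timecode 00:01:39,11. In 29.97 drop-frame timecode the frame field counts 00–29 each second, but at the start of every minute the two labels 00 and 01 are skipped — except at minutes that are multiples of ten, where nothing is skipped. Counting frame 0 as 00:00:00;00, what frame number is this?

2979

As if non-drop at 30 labels/s: (0 × 3600 + 1 × 60 + 39) × 30 + 11 = 2981.
Minute boundaries passed: 1; those not divisible by 10: 1 − 0 = 1; dropped labels = 2 × 1 = 2.
Actual frame index = 2981 − 2 = 2979.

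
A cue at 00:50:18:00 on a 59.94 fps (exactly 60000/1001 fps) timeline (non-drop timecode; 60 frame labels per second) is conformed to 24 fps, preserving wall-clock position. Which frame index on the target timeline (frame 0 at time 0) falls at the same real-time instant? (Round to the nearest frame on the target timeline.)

Source frame index: (0×3600 + 50×60 + 18) × 60 + 0 = 181080.
Real time: 181080 / (60000/1001) = 1510509/500 s.
Target frame: (1510509/500) × (24) = 9063054/125 ≈ 72504.432 → 72504.

frame 72504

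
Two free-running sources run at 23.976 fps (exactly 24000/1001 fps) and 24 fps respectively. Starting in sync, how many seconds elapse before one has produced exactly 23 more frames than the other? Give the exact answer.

23023/24 seconds

The gap grows by |24 − 24000/1001| = 24/1001 frames per second.
Time for a 23-frame gap: 23 ÷ (24/1001) = 23023/24 s.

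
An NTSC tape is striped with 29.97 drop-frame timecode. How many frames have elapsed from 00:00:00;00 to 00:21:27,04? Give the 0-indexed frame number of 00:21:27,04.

38576

Complete 10-minute blocks: 2, each 17982 frames → 35964.
Remaining 1 whole minute in the current block: 1800 + 0 × 1798 = 1800 frames.
Within the current minute: 27 × 30 + 4 − 2 = 812 (labels ;00/;01 skipped at this minute). Total = 35964 + 1800 + 812 = 38576.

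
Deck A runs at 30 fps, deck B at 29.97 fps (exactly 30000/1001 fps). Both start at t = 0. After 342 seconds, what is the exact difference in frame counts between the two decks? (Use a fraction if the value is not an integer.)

A emits 30 × 342 = 10260 frames; B emits 30000/1001 × 342 = 10260000/1001.
Difference = 10260/1001 frames (≈ 10.2498); B is behind A.

10260/1001 frames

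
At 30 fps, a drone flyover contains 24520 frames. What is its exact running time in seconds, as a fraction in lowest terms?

2452/3 seconds

Running time = 24520 ÷ (30) = 24520 × 1/30 = 2452/3 s.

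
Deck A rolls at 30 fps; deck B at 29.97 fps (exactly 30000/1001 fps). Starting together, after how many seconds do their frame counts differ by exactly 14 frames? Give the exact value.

7007/15 seconds

The gap grows by |30000/1001 − 30| = 30/1001 frames per second.
Time for a 14-frame gap: 14 ÷ (30/1001) = 7007/15 s.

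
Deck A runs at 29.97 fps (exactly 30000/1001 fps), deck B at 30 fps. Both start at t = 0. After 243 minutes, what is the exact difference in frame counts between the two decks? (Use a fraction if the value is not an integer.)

243 min = 14580 s.
A emits 30000/1001 × 14580 = 437400000/1001 frames; B emits 30 × 14580 = 437400.
Difference = 437400/1001 frames (≈ 436.9630); B is ahead of A.

437400/1001 frames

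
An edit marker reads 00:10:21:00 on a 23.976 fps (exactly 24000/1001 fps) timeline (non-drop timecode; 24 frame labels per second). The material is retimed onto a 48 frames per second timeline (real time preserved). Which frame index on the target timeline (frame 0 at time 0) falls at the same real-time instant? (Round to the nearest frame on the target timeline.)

frame 29838

Source frame index: (0×3600 + 10×60 + 21) × 24 + 0 = 14904.
Real time: 14904 / (24000/1001) = 621621/1000 s.
Target frame: (621621/1000) × (48) = 3729726/125 ≈ 29837.808 → 29838.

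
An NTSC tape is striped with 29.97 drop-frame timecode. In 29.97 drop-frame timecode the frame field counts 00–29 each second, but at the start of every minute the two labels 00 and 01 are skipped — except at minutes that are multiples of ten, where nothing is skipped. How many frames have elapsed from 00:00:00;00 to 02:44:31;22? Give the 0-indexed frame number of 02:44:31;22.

As if non-drop at 30 labels/s: (2 × 3600 + 44 × 60 + 31) × 30 + 22 = 296152.
Minute boundaries passed: 164; those not divisible by 10: 164 − 16 = 148; dropped labels = 2 × 148 = 296.
Actual frame index = 296152 − 296 = 295856.

295856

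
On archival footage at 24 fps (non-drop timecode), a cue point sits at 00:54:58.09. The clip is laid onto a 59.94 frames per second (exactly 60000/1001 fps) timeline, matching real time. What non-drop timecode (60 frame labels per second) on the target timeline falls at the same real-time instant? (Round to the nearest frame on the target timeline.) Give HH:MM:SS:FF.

Source frame index: (0×3600 + 54×60 + 58) × 24 + 9 = 79161.
Real time: 79161 / (24) = 26387/8 s.
Target frame: (26387/8) × (60000/1001) = 197902500/1001 ≈ 197704.795 → 197705.
At 60 labels/s: frame 197705 → 00:54:55:05.

00:54:55:05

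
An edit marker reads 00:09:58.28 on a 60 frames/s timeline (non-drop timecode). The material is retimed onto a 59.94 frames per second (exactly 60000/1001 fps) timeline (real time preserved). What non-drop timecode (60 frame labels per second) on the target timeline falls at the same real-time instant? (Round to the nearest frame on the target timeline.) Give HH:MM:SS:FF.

Source frame index: (0×3600 + 9×60 + 58) × 60 + 28 = 35908.
Real time: 35908 / (60) = 8977/15 s.
Target frame: (8977/15) × (60000/1001) = 35908000/1001 ≈ 35872.128 → 35872.
At 60 labels/s: frame 35872 → 00:09:57:52.

00:09:57:52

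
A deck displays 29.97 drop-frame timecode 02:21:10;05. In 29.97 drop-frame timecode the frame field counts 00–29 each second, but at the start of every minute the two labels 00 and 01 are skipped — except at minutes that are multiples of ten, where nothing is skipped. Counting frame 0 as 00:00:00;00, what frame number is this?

253851

Complete 10-minute blocks: 14, each 17982 frames → 251748.
Remaining 1 whole minute in the current block: 1800 + 0 × 1798 = 1800 frames.
Within the current minute: 10 × 30 + 5 − 2 = 303 (labels ;00/;01 skipped at this minute). Total = 251748 + 1800 + 303 = 253851.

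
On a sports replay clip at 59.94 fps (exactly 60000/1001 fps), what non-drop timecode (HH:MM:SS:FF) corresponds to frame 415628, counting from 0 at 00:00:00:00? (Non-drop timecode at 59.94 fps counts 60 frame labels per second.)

415628 ÷ 60 = 6927 full seconds, remainder 8 frames.
6927 s = 1 h 55 min 27 s.
Timecode: 01:55:27:08.

01:55:27:08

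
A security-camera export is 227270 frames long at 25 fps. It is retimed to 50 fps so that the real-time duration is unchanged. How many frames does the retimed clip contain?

Target frames = source frames × (target rate / source rate) = 227270 × (50)/(25) = 227270 × 2 = 454540.

454540 frames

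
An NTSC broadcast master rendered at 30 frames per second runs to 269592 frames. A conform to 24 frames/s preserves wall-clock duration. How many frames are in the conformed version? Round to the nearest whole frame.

215674 frames

Frames at target rate = 269592 × (24) / (30) = 1078368/5 ≈ 215673.600.
Nearest whole frame: 215674.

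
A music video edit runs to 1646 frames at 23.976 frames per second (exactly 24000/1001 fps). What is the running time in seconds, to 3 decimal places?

68.652 seconds

Running time = 1646 × 1001/24000 = 823823/12000 s ≈ 68.652 s.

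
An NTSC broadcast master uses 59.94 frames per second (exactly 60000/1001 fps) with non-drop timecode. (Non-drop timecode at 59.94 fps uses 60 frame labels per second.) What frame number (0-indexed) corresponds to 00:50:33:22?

Total seconds to the label: (0 × 3600 + 50 × 60 + 33) = 3033.
Frame index = 3033 × 60 + 22 = 182002.

frame 182002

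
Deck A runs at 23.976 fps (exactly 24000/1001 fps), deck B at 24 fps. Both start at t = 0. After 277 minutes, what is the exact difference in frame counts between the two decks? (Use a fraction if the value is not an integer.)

398880/1001 frames

277 min = 16620 s.
A emits 24000/1001 × 16620 = 398880000/1001 frames; B emits 24 × 16620 = 398880.
Difference = 398880/1001 frames (≈ 398.4815); B is ahead of A.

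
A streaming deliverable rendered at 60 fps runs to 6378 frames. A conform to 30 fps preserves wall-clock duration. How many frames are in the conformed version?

3189 frames

Target frames = source frames × (target rate / source rate) = 6378 × (30)/(60) = 6378 × 1/2 = 3189.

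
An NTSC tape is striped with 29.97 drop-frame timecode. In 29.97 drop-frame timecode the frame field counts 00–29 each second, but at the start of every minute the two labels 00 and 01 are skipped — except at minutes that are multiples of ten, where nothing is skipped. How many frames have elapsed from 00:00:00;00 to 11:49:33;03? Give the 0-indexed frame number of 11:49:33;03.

1275915

As if non-drop at 30 labels/s: (11 × 3600 + 49 × 60 + 33) × 30 + 3 = 1277193.
Minute boundaries passed: 709; those not divisible by 10: 709 − 70 = 639; dropped labels = 2 × 639 = 1278.
Actual frame index = 1277193 − 1278 = 1275915.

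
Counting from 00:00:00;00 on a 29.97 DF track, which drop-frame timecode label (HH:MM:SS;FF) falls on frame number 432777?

04:00:40;09

Ten DF minutes hold 17982 frames, so frame 432777 lies in block 24 (frames 431568–449549) with 1209 frames into that block.
The block's first minute is 1800 frames and the rest 1798 each; 1209 frames reaches minute 0, so 24 × 18 + 0 × 2 = 432 labels have been skipped so far.
Adding those back, label number 432777 + 432 = 433209 at 30 labels/s is 14440 s + 9 f = 4 h 0 min 40 s frame 9, i.e. 04:00:40;09.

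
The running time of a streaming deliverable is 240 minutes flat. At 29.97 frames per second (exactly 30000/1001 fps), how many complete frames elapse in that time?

431568 frames

240 min = 14400 s.
Frames = 14400 × 30000/1001 = 432000000/1001 ≈ 431568.4316.
Complete frames: 431568.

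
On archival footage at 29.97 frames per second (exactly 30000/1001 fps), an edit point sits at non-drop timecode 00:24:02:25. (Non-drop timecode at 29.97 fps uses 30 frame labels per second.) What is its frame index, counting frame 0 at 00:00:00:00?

frame 43285

Total seconds to the label: (0 × 3600 + 24 × 60 + 2) = 1442.
Frame index = 1442 × 30 + 25 = 43285.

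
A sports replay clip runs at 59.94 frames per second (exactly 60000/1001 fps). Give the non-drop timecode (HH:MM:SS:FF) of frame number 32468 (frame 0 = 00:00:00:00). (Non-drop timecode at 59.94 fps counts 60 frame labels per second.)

00:09:01:08

32468 ÷ 60 = 541 full seconds, remainder 8 frames.
541 s = 0 h 9 min 1 s.
Timecode: 00:09:01:08.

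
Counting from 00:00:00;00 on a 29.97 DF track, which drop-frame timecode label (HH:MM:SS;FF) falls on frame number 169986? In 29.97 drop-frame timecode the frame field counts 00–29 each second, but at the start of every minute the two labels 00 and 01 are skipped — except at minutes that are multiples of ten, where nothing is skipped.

01:34:31;26

Ten DF minutes hold 17982 frames, so frame 169986 lies in block 9 (frames 161838–179819) with 8148 frames into that block.
The block's first minute is 1800 frames and the rest 1798 each; 8148 frames reaches minute 4, so 9 × 18 + 4 × 2 = 170 labels have been skipped so far.
Adding those back, label number 169986 + 170 = 170156 at 30 labels/s is 5671 s + 26 f = 1 h 34 min 31 s frame 26, i.e. 01:34:31;26.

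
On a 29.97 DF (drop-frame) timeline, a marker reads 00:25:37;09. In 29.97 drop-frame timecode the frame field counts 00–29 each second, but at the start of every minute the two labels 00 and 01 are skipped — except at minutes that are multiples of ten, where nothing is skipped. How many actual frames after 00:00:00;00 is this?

Complete 10-minute blocks: 2, each 17982 frames → 35964.
Remaining 5 whole minutes in the current block: 1800 + 4 × 1798 = 8992 frames.
Within the current minute: 37 × 30 + 9 − 2 = 1117 (labels ;00/;01 skipped at this minute). Total = 35964 + 8992 + 1117 = 46073.

46073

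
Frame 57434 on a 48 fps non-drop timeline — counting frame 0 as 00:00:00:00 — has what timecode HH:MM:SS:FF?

57434 ÷ 48 = 1196 full seconds, remainder 26 frames.
1196 s = 0 h 19 min 56 s.
Timecode: 00:19:56:26.

00:19:56:26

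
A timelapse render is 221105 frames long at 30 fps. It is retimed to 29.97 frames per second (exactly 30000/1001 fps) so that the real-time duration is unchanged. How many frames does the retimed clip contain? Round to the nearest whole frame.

Frames at target rate = 221105 × (30000/1001) / (30) = 221105000/1001 ≈ 220884.116.
Nearest whole frame: 220884.

220884 frames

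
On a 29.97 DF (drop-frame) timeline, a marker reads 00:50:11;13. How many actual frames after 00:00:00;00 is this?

90253

As if non-drop at 30 labels/s: (0 × 3600 + 50 × 60 + 11) × 30 + 13 = 90343.
Minute boundaries passed: 50; those not divisible by 10: 50 − 5 = 45; dropped labels = 2 × 45 = 90.
Actual frame index = 90343 − 90 = 90253.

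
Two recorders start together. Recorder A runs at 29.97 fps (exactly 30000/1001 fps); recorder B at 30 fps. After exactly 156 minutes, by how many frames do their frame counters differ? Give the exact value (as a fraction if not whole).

156 min = 9360 s.
A emits 30000/1001 × 9360 = 21600000/77 frames; B emits 30 × 9360 = 280800.
Difference = 21600/77 frames (≈ 280.5195); B is ahead of A.

21600/77 frames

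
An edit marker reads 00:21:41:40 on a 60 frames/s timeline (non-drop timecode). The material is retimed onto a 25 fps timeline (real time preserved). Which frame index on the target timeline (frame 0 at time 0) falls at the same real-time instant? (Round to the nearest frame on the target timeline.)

Source frame index: (0×3600 + 21×60 + 41) × 60 + 40 = 78100.
Real time: 78100 / (60) = 3905/3 s.
Target frame: (3905/3) × (25) = 97625/3 ≈ 32541.667 → 32542.

frame 32542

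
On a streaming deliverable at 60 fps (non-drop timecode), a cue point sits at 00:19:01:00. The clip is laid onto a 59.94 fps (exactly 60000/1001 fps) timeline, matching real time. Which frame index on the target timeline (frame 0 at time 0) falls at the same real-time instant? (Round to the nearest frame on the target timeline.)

frame 68392

Source frame index: (0×3600 + 19×60 + 1) × 60 + 0 = 68460.
Real time: 68460 / (60) = 1141 s.
Target frame: (1141) × (60000/1001) = 9780000/143 ≈ 68391.608 → 68392.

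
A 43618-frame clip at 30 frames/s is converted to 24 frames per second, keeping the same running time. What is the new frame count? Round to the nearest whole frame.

34894 frames

Frames at target rate = 43618 × (24) / (30) = 174472/5 ≈ 34894.400.
Nearest whole frame: 34894.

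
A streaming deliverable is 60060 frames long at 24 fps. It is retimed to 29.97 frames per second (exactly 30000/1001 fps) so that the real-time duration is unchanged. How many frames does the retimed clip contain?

Target frames = source frames × (target rate / source rate) = 60060 × (30000/1001)/(24) = 60060 × 1250/1001 = 75000.

75000 frames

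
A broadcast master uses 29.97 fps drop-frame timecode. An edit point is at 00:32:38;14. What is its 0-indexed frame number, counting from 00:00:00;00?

Complete 10-minute blocks: 3, each 17982 frames → 53946.
Remaining 2 whole minutes in the current block: 1800 + 1 × 1798 = 3598 frames.
Within the current minute: 38 × 30 + 14 − 2 = 1152 (labels ;00/;01 skipped at this minute). Total = 53946 + 3598 + 1152 = 58696.

58696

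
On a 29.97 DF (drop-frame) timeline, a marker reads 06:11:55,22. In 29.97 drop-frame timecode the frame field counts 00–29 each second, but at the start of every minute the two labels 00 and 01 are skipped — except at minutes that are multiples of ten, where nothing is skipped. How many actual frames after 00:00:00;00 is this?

Complete 10-minute blocks: 37, each 17982 frames → 665334.
Remaining 1 whole minute in the current block: 1800 + 0 × 1798 = 1800 frames.
Within the current minute: 55 × 30 + 22 − 2 = 1670 (labels ;00/;01 skipped at this minute). Total = 665334 + 1800 + 1670 = 668804.

668804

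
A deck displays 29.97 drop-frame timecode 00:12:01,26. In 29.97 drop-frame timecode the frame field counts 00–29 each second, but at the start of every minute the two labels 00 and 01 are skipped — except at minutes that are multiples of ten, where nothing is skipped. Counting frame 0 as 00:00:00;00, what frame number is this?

Complete 10-minute blocks: 1, each 17982 frames → 17982.
Remaining 2 whole minutes in the current block: 1800 + 1 × 1798 = 3598 frames.
Within the current minute: 1 × 30 + 26 − 2 = 54 (labels ;00/;01 skipped at this minute). Total = 17982 + 3598 + 54 = 21634.

21634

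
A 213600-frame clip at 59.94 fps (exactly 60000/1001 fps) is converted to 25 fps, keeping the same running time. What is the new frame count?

89089 frames

Target frames = source frames × (target rate / source rate) = 213600 × (25)/(60000/1001) = 213600 × 1001/2400 = 89089.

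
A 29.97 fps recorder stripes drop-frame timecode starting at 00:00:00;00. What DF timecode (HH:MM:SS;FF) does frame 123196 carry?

Ten DF minutes hold 17982 frames, so frame 123196 lies in block 6 (frames 107892–125873) with 15304 frames into that block.
The block's first minute is 1800 frames and the rest 1798 each; 15304 frames reaches minute 8, so 6 × 18 + 8 × 2 = 124 labels have been skipped so far.
Adding those back, label number 123196 + 124 = 123320 at 30 labels/s is 4110 s + 20 f = 1 h 8 min 30 s frame 20, i.e. 01:08:30;20.

01:08:30;20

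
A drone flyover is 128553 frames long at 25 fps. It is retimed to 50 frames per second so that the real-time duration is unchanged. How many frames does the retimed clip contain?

257106 frames

Frames at target rate = 128553 × (50) / (25) = 257106.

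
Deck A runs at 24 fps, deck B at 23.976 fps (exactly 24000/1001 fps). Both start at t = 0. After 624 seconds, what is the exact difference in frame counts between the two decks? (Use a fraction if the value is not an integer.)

A emits 24 × 624 = 14976 frames; B emits 24000/1001 × 624 = 1152000/77.
Difference = 1152/77 frames (≈ 14.9610); B is behind A.

1152/77 frames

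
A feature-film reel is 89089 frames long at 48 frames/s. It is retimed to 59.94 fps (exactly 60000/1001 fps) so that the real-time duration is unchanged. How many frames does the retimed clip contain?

Target frames = source frames × (target rate / source rate) = 89089 × (60000/1001)/(48) = 89089 × 1250/1001 = 111250.

111250 frames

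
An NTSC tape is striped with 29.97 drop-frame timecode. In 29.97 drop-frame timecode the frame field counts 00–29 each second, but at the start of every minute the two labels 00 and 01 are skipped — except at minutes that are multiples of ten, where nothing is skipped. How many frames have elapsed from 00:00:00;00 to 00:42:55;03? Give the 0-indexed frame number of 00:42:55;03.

77177

As if non-drop at 30 labels/s: (0 × 3600 + 42 × 60 + 55) × 30 + 3 = 77253.
Minute boundaries passed: 42; those not divisible by 10: 42 − 4 = 38; dropped labels = 2 × 38 = 76.
Actual frame index = 77253 − 76 = 77177.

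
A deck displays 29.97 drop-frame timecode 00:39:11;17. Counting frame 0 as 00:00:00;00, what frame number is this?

As if non-drop at 30 labels/s: (0 × 3600 + 39 × 60 + 11) × 30 + 17 = 70547.
Minute boundaries passed: 39; those not divisible by 10: 39 − 3 = 36; dropped labels = 2 × 36 = 72.
Actual frame index = 70547 − 72 = 70475.

70475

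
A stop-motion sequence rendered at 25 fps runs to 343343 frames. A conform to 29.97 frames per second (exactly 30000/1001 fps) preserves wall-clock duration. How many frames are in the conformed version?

Target frames = source frames × (target rate / source rate) = 343343 × (30000/1001)/(25) = 343343 × 1200/1001 = 411600.

411600 frames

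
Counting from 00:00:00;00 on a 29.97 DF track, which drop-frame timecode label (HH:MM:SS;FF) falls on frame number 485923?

Ten DF minutes hold 17982 frames, so frame 485923 lies in block 27 (frames 485514–503495) with 409 frames into that block.
The block's first minute is 1800 frames and the rest 1798 each; 409 frames reaches minute 0, so 27 × 18 + 0 × 2 = 486 labels have been skipped so far.
Adding those back, label number 485923 + 486 = 486409 at 30 labels/s is 16213 s + 19 f = 4 h 30 min 13 s frame 19, i.e. 04:30:13;19.

04:30:13;19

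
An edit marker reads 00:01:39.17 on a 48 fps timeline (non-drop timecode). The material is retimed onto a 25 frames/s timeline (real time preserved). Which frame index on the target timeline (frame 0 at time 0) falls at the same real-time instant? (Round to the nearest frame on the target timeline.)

Source frame index: (0×3600 + 1×60 + 39) × 48 + 17 = 4769.
Real time: 4769 / (48) = 4769/48 s.
Target frame: (4769/48) × (25) = 119225/48 ≈ 2483.854 → 2484.

frame 2484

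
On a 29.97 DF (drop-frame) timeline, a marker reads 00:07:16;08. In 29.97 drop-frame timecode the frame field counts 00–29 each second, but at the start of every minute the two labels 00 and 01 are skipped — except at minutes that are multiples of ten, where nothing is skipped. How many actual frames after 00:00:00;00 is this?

13074

As if non-drop at 30 labels/s: (0 × 3600 + 7 × 60 + 16) × 30 + 8 = 13088.
Minute boundaries passed: 7; those not divisible by 10: 7 − 0 = 7; dropped labels = 2 × 7 = 14.
Actual frame index = 13088 − 14 = 13074.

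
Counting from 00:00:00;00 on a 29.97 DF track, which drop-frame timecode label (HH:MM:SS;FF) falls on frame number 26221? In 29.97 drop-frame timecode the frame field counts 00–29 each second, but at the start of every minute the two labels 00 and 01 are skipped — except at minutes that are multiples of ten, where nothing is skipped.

00:14:34;27

Ten DF minutes hold 17982 frames, so frame 26221 lies in block 1 (frames 17982–35963) with 8239 frames into that block.
The block's first minute is 1800 frames and the rest 1798 each; 8239 frames reaches minute 4, so 1 × 18 + 4 × 2 = 26 labels have been skipped so far.
Adding those back, label number 26221 + 26 = 26247 at 30 labels/s is 874 s + 27 f = 0 h 14 min 34 s frame 27, i.e. 00:14:34;27.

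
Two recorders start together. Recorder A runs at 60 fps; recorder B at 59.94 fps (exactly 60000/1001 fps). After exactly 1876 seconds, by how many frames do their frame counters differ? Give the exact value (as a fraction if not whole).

A emits 60 × 1876 = 112560 frames; B emits 60000/1001 × 1876 = 16080000/143.
Difference = 16080/143 frames (≈ 112.4476); B is behind A.

16080/143 frames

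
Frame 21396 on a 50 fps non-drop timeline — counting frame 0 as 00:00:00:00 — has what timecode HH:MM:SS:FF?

00:07:07:46

21396 ÷ 50 = 427 full seconds, remainder 46 frames.
427 s = 0 h 7 min 7 s.
Timecode: 00:07:07:46.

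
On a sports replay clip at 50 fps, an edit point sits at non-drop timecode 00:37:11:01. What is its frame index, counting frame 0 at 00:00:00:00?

Total seconds to the label: (0 × 3600 + 37 × 60 + 11) = 2231.
Frame index = 2231 × 50 + 1 = 111551.

111551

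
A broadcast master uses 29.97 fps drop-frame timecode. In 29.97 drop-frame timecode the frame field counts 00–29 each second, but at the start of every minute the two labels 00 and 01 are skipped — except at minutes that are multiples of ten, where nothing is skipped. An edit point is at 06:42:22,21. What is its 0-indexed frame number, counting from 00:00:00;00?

Complete 10-minute blocks: 40, each 17982 frames → 719280.
Remaining 2 whole minutes in the current block: 1800 + 1 × 1798 = 3598 frames.
Within the current minute: 22 × 30 + 21 − 2 = 679 (labels ;00/;01 skipped at this minute). Total = 719280 + 3598 + 679 = 723557.

723557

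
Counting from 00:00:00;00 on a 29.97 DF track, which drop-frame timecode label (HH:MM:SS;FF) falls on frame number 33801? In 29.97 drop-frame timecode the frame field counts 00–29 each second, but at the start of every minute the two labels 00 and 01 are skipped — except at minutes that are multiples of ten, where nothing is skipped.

00:18:47;25

Each 10-minute DF block holds 10 × 60 × 30 − 9 × 2 = 17982 frames. 33801 ÷ 17982 → 1 full block, remainder 15819.
Within the partial block the first minute is 1800 frames and each further minute 1798, so 8 further minute boundaries passed. Total skipped labels = 18 × 1 + 2 × 8 = 34.
Non-drop label index = 33801 + 34 = 33835; at 30 labels/s that is 00:18:47:25, i.e. DF 00:18:47;25.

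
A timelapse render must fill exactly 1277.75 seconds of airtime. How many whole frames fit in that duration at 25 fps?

Frames = 1277.75 × 25 = 127775/4 ≈ 31943.7500.
Complete frames: 31943.

31943 frames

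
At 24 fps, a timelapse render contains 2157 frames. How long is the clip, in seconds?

89.875 seconds

Running time = 2157 / (24) = 89.875 s.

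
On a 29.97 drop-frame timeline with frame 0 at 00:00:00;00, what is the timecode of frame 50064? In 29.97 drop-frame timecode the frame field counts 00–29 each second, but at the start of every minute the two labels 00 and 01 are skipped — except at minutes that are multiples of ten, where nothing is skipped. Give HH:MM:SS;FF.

Each 10-minute DF block holds 10 × 60 × 30 − 9 × 2 = 17982 frames. 50064 ÷ 17982 → 2 full blocks, remainder 14100.
Within the partial block the first minute is 1800 frames and each further minute 1798, so 7 further minute boundaries passed. Total skipped labels = 18 × 2 + 2 × 7 = 50.
Non-drop label index = 50064 + 50 = 50114; at 30 labels/s that is 00:27:50:14, i.e. DF 00:27:50;14.

00:27:50;14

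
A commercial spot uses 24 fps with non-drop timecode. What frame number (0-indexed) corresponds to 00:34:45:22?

Total seconds to the label: (0 × 3600 + 34 × 60 + 45) = 2085.
Frame index = 2085 × 24 + 22 = 50062.

50062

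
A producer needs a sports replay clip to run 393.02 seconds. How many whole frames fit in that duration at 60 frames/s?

Frames = 393.02 × 60 = 117906/5 ≈ 23581.2000.
Complete frames: 23581.

23581 frames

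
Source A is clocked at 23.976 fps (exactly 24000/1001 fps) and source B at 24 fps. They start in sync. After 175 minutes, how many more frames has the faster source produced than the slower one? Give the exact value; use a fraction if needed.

36000/143 frames

175 min = 10500 s.
A emits 24000/1001 × 10500 = 36000000/143 frames; B emits 24 × 10500 = 252000.
Difference = 36000/143 frames (≈ 251.7483); B is ahead of A.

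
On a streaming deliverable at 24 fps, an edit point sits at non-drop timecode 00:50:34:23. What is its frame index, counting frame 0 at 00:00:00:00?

Total seconds to the label: (0 × 3600 + 50 × 60 + 34) = 3034.
Frame index = 3034 × 24 + 23 = 72839.

frame 72839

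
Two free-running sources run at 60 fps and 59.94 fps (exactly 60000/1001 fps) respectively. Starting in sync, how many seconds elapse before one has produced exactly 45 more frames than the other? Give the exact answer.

750.75 seconds

The gap grows by |60000/1001 − 60| = 60/1001 frames per second.
Time for a 45-frame gap: 45 ÷ (60/1001) = 750.75 s.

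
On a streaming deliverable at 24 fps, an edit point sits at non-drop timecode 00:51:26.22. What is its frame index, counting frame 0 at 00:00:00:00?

Total seconds to the label: (0 × 3600 + 51 × 60 + 26) = 3086.
Frame index = 3086 × 24 + 22 = 74086.

74086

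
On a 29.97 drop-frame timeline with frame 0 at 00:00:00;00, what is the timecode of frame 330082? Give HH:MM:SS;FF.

Each 10-minute DF block holds 10 × 60 × 30 − 9 × 2 = 17982 frames. 330082 ÷ 17982 → 18 full blocks, remainder 6406.
Within the partial block the first minute is 1800 frames and each further minute 1798, so 3 further minute boundaries passed. Total skipped labels = 18 × 18 + 2 × 3 = 330.
Non-drop label index = 330082 + 330 = 330412; at 30 labels/s that is 03:03:33:22, i.e. DF 03:03:33;22.

03:03:33;22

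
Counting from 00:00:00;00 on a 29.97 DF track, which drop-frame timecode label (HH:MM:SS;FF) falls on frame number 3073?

Ten DF minutes hold 17982 frames, so frame 3073 lies in block 0 (frames 0–17981) with 3073 frames into that block.
The block's first minute is 1800 frames and the rest 1798 each; 3073 frames reaches minute 1, so 0 × 18 + 1 × 2 = 2 labels have been skipped so far.
Adding those back, label number 3073 + 2 = 3075 at 30 labels/s is 102 s + 15 f = 0 h 1 min 42 s frame 15, i.e. 00:01:42;15.

00:01:42;15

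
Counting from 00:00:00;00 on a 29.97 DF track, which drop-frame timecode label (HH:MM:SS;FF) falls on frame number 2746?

00:01:31;18

Each 10-minute DF block holds 10 × 60 × 30 − 9 × 2 = 17982 frames. 2746 ÷ 17982 → 0 full blocks, remainder 2746.
Within the partial block the first minute is 1800 frames and each further minute 1798, so 1 further minute boundary passed. Total skipped labels = 18 × 0 + 2 × 1 = 2.
Non-drop label index = 2746 + 2 = 2748; at 30 labels/s that is 00:01:31:18, i.e. DF 00:01:31;18.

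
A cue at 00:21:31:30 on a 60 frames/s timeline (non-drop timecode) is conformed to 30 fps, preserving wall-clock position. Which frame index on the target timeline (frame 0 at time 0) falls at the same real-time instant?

Source frame index: (0×3600 + 21×60 + 31) × 60 + 30 = 77490.
Real time: 77490 / (60) = 2583/2 s.
Target frame: (2583/2) × (30) = 38745.

frame 38745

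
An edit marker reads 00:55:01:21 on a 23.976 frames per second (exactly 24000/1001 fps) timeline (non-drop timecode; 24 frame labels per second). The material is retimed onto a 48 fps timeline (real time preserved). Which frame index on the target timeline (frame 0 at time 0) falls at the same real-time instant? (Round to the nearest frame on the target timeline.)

frame 158648

Source frame index: (0×3600 + 55×60 + 1) × 24 + 21 = 79245.
Real time: 79245 / (24000/1001) = 5288283/1600 s.
Target frame: (5288283/1600) × (48) = 15864849/100 ≈ 158648.490 → 158648.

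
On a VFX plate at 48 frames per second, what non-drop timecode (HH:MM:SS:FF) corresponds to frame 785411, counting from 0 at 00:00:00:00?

04:32:42:35

785411 ÷ 48 = 16362 full seconds, remainder 35 frames.
16362 s = 4 h 32 min 42 s.
Timecode: 04:32:42:35.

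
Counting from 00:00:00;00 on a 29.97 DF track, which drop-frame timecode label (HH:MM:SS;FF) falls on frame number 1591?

Ten DF minutes hold 17982 frames, so frame 1591 lies in block 0 (frames 0–17981) with 1591 frames into that block.
The block's first minute is 1800 frames and the rest 1798 each; 1591 frames reaches minute 0, so 0 × 18 + 0 × 2 = 0 labels have been skipped so far.
Adding those back, label number 1591 + 0 = 1591 at 30 labels/s is 53 s + 1 f = 0 h 0 min 53 s frame 1, i.e. 00:00:53;01.

00:00:53;01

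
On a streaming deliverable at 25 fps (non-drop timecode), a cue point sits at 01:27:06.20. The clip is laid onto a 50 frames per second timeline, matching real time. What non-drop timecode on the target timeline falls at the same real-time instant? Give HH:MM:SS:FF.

Source frame index: (1×3600 + 27×60 + 6) × 25 + 20 = 130670.
Real time: 130670 / (25) = 26134/5 s.
Target frame: (26134/5) × (50) = 261340.
At 50 labels/s: frame 261340 → 01:27:06:40.

01:27:06:40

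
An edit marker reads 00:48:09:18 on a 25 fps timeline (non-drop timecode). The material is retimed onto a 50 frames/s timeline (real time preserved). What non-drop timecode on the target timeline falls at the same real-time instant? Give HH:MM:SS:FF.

00:48:09:36

Source frame index: (0×3600 + 48×60 + 9) × 25 + 18 = 72243.
Real time: 72243 / (25) = 72243/25 s.
Target frame: (72243/25) × (50) = 144486.
At 50 labels/s: frame 144486 → 00:48:09:36.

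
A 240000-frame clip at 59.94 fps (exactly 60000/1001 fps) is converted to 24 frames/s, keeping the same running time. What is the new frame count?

Target frames = source frames × (target rate / source rate) = 240000 × (24)/(60000/1001) = 240000 × 1001/2500 = 96096.

96096 frames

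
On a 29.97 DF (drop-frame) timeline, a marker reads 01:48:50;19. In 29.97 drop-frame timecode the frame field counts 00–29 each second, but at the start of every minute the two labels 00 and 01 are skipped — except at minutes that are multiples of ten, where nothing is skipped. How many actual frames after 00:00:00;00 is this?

195723

As if non-drop at 30 labels/s: (1 × 3600 + 48 × 60 + 50) × 30 + 19 = 195919.
Minute boundaries passed: 108; those not divisible by 10: 108 − 10 = 98; dropped labels = 2 × 98 = 196.
Actual frame index = 195919 − 196 = 195723.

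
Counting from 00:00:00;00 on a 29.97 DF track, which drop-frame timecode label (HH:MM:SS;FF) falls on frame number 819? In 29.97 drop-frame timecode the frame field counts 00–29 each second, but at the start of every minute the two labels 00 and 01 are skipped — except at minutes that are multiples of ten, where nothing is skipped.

00:00:27;09

Ten DF minutes hold 17982 frames, so frame 819 lies in block 0 (frames 0–17981) with 819 frames into that block.
The block's first minute is 1800 frames and the rest 1798 each; 819 frames reaches minute 0, so 0 × 18 + 0 × 2 = 0 labels have been skipped so far.
Adding those back, label number 819 + 0 = 819 at 30 labels/s is 27 s + 9 f = 0 h 0 min 27 s frame 9, i.e. 00:00:27;09.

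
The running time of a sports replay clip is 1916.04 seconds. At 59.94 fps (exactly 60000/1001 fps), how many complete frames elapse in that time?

Frames = 1916.04 × 60000/1001 = 16423200/143 ≈ 114847.5524.
Complete frames: 114847.

114847 frames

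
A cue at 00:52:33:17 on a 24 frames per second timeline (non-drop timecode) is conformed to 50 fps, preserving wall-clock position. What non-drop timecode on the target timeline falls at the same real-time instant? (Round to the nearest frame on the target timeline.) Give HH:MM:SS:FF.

00:52:33:35

Source frame index: (0×3600 + 52×60 + 33) × 24 + 17 = 75689.
Real time: 75689 / (24) = 75689/24 s.
Target frame: (75689/24) × (50) = 1892225/12 ≈ 157685.417 → 157685.
At 50 labels/s: frame 157685 → 00:52:33:35.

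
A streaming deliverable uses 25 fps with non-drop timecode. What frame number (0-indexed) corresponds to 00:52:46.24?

frame 79174

Total seconds to the label: (0 × 3600 + 52 × 60 + 46) = 3166.
Frame index = 3166 × 25 + 24 = 79174.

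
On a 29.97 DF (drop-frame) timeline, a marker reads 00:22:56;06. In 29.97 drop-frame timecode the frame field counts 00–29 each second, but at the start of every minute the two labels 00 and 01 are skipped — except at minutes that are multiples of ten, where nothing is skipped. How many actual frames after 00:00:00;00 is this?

As if non-drop at 30 labels/s: (0 × 3600 + 22 × 60 + 56) × 30 + 6 = 41286.
Minute boundaries passed: 22; those not divisible by 10: 22 − 2 = 20; dropped labels = 2 × 20 = 40.
Actual frame index = 41286 − 40 = 41246.

41246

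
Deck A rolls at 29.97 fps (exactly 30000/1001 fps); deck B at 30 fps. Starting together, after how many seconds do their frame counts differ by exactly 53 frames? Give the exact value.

The gap grows by |30 − 30000/1001| = 30/1001 frames per second.
Time for a 53-frame gap: 53 ÷ (30/1001) = 53053/30 s.

53053/30 seconds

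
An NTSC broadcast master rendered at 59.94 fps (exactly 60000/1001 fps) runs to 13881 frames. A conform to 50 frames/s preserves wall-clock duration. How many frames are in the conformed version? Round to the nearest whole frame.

11579 frames

Frames at target rate = 13881 × (50) / (60000/1001) = 4631627/400 ≈ 11579.067.
Nearest whole frame: 11579.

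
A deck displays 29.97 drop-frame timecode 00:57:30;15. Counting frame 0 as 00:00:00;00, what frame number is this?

103411

As if non-drop at 30 labels/s: (0 × 3600 + 57 × 60 + 30) × 30 + 15 = 103515.
Minute boundaries passed: 57; those not divisible by 10: 57 − 5 = 52; dropped labels = 2 × 52 = 104.
Actual frame index = 103515 − 104 = 103411.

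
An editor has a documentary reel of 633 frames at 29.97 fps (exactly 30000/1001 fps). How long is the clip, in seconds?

Running time = 633 / (30000/1001) = 21.1211 s.

21.1211 seconds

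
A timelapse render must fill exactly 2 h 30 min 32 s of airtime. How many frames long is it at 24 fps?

216768 frames

2 h 30 min 32 s = 9032 s.
Frames = 9032 × 24 = 216768.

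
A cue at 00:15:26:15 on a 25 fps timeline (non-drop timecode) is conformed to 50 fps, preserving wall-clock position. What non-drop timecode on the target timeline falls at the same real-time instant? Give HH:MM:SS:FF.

00:15:26:30

Source frame index: (0×3600 + 15×60 + 26) × 25 + 15 = 23165.
Real time: 23165 / (25) = 4633/5 s.
Target frame: (4633/5) × (50) = 46330.
At 50 labels/s: frame 46330 → 00:15:26:30.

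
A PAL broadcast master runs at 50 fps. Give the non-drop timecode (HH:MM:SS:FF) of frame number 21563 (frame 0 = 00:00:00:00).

21563 ÷ 50 = 431 full seconds, remainder 13 frames.
431 s = 0 h 7 min 11 s.
Timecode: 00:07:11:13.

00:07:11:13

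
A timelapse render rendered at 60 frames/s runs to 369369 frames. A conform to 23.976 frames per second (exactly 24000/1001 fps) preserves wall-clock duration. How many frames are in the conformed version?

Target frames = source frames × (target rate / source rate) = 369369 × (24000/1001)/(60) = 369369 × 400/1001 = 147600.

147600 frames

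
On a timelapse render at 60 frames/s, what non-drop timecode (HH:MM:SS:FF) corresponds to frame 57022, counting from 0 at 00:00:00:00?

00:15:50:22

57022 ÷ 60 = 950 full seconds, remainder 22 frames.
950 s = 0 h 15 min 50 s.
Timecode: 00:15:50:22.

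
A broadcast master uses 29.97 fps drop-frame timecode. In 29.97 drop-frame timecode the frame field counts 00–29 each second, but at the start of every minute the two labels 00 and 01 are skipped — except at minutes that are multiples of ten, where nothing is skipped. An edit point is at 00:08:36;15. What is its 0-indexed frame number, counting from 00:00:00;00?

15479

As if non-drop at 30 labels/s: (0 × 3600 + 8 × 60 + 36) × 30 + 15 = 15495.
Minute boundaries passed: 8; those not divisible by 10: 8 − 0 = 8; dropped labels = 2 × 8 = 16.
Actual frame index = 15495 − 16 = 15479.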